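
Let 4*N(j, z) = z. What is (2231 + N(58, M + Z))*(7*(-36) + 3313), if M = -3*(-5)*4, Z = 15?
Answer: 27545939/4 ≈ 6.8865e+6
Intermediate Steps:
M = 60 (M = 15*4 = 60)
N(j, z) = z/4
(2231 + N(58, M + Z))*(7*(-36) + 3313) = (2231 + (60 + 15)/4)*(7*(-36) + 3313) = (2231 + (1/4)*75)*(-252 + 3313) = (2231 + 75/4)*3061 = (8999/4)*3061 = 27545939/4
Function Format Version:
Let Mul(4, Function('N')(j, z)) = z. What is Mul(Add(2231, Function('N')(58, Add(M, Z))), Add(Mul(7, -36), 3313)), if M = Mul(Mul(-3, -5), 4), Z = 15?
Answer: Rational(27545939, 4) ≈ 6.8865e+6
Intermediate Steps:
M = 60 (M = Mul(15, 4) = 60)
Function('N')(j, z) = Mul(Rational(1, 4), z)
Mul(Add(2231, Function('N')(58, Add(M, Z))), Add(Mul(7, -36), 3313)) = Mul(Add(2231, Mul(Rational(1, 4), Add(60, 15))), Add(Mul(7, -36), 3313)) = Mul(Add(2231, Mul(Rational(1, 4), 75)), Add(-252, 3313)) = Mul(Add(2231, Rational(75, 4)), 3061) = Mul(Rational(8999, 4), 3061) = Rational(27545939, 4)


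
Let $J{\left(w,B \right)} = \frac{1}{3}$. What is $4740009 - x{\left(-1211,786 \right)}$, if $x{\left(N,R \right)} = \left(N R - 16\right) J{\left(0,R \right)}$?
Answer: $\frac{15171889}{3} \approx 5.0573 \cdot 10^{6}$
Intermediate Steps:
$J{\left(w,B \right)} = \frac{1}{3}$
$x{\left(N,R \right)} = - \frac{16}{3} + \frac{N R}{3}$ ($x{\left(N,R \right)} = \left(N R - 16\right) \frac{1}{3} = \left(-16 + N R\right) \frac{1}{3} = - \frac{16}{3} + \frac{N R}{3}$)
$4740009 - x{\left(-1211,786 \right)} = 4740009 - \left(- \frac{16}{3} + \frac{1}{3} \left(-1211\right) 786\right) = 4740009 - \left(- \frac{16}{3} - 317282\right) = 4740009 - - \frac{951862}{3} = 4740009 + \frac{951862}{3} = \frac{15171889}{3}$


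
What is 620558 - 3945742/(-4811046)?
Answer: 1492768514705/2405523 ≈ 6.2056e+5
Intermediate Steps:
620558 - 3945742/(-4811046) = 620558 - 3945742*(-1)/4811046 = 620558 - 1*(-1972871/2405523) = 620558 + 1972871/2405523 = 1492768514705/2405523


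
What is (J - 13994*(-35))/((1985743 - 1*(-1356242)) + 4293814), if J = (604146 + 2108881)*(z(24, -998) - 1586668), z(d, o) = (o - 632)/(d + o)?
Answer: -2096373361760797/3718634113 ≈ -5.6375e+5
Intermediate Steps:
z(d, o) = (-632 + o)/(d + o)
J = -2096373600288527/487 (J = (604146 + 2108881)*((-632 - 998)/(24 - 998) - 1586668) = 2713027*(-1630/(-974) - 1586668) = 2713027*(-1/974*(-1630) - 1586668) = 2713027*(815/487 - 1586668) = 2713027*(-772706501/487) = -2096373600288527/487 ≈ -4.3047e+12)
(J - 13994*(-35))/((1985743 - 1*(-1356242)) + 4293814) = (-2096373600288527/487 - 13994*(-35))/((1985743 - 1*(-1356242)) + 4293814) = (-2096373600288527/487 + 489790)/((1985743 + 1356242) + 4293814) = -2096373361760797/(487*(3341985 + 4293814)) = -2096373361760797/487/7635799 = -2096373361760797/487*1/7635799 = -2096373361760797/3718634113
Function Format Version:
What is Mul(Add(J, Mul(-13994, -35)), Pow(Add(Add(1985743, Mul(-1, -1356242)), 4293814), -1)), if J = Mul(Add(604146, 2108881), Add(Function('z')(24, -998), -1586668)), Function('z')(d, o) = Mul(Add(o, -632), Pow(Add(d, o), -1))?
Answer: Rational(-2096373361760797, 3718634113) ≈ -5.6375e+5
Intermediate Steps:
Function('z')(d, o) = Mul(Pow(Add(d, o), -1), Add(-632, o)) (Function('z')(d, o) = Mul(Add(-632, o), Pow(Add(d, o), -1)) = Mul(Pow(Add(d, o), -1), Add(-632, o)))
J = Rational(-2096373600288527, 487) (J = Mul(Add(604146, 2108881), Add(Mul(Pow(Add(24, -998), -1), Add(-632, -998)), -1586668)) = Mul(2713027, Add(Mul(Pow(-974, -1), -1630), -1586668)) = Mul(2713027, Add(Mul(Rational(-1, 974), -1630), -1586668)) = Mul(2713027, Add(Rational(815, 487), -1586668)) = Mul(2713027, Rational(-772706501, 487)) = Rational(-2096373600288527, 487) ≈ -4.3047e+12)
Mul(Add(J, Mul(-13994, -35)), Pow(Add(Add(1985743, Mul(-1, -1356242)), 4293814), -1)) = Mul(Add(Rational(-2096373600288527, 487), Mul(-13994, -35)), Pow(Add(Add(1985743, Mul(-1, -1356242)), 4293814), -1)) = Mul(Add(Rational(-2096373600288527, 487), 489790), Pow(Add(Add(1985743, 1356242), 4293814), -1)) = Mul(Rational(-2096373361760797, 487), Pow(Add(3341985, 4293814), -1)) = Mul(Rational(-2096373361760797, 487), Pow(7635799, -1)) = Mul(Rational(-2096373361760797, 487), Rational(1, 7635799)) = Rational(-2096373361760797, 3718634113)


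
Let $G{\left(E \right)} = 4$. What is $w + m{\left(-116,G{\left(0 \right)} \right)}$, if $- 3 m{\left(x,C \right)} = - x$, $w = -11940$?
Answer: $- \frac{35936}{3} \approx -11979.0$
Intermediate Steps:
$m{\left(x,C \right)} = \frac{x}{3}$ ($m{\left(x,C \right)} = - \frac{\left(-1\right) x}{3} = \frac{x}{3}$)
$w + m{\left(-116,G{\left(0 \right)} \right)} = -11940 + \frac{1}{3} \left(-116\right) = -11940 - \frac{116}{3} = - \frac{35936}{3}$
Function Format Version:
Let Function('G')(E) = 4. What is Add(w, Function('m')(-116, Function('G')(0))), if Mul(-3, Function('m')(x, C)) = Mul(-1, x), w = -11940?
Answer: Rational(-35936, 3) ≈ -11979.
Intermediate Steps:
Function('m')(x, C) = Mul(Rational(1, 3), x) (Function('m')(x, C) = Mul(Rational(-1, 3), Mul(-1, x)) = Mul(Rational(1, 3), x))
Add(w, Function('m')(-116, Function('G')(0))) = Add(-11940, Mul(Rational(1, 3), -116)) = Add(-11940, Rational(-116, 3)) = Rational(-35936, 3)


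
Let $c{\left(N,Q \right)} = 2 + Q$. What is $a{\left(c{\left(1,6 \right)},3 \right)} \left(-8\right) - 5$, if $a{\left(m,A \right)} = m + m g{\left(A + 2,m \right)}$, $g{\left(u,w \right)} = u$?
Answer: $-389$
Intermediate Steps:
$a{\left(m,A \right)} = m + m \left(2 + A\right)$ ($a{\left(m,A \right)} = m + m \left(A + 2\right) = m + m \left(2 + A\right)$)
$a{\left(c{\left(1,6 \right)},3 \right)} \left(-8\right) - 5 = \left(2 + 6\right) \left(3 + 3\right) \left(-8\right) - 5 = 8 \cdot 6 \left(-8\right) - 5 = 48 \left(-8\right) - 5 = -384 - 5 = -389$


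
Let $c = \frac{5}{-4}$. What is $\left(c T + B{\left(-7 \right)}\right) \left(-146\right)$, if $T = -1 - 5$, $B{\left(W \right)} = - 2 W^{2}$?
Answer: $13213$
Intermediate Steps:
$T = -6$
$c = - \frac{5}{4}$ ($c = 5 \left(- \frac{1}{4}\right) = - \frac{5}{4} \approx -1.25$)
$\left(c T + B{\left(-7 \right)}\right) \left(-146\right) = \left(\left(- \frac{5}{4}\right) \left(-6\right) - 2 \left(-7\right)^{2}\right) \left(-146\right) = \left(\frac{15}{2} - 98\right) \left(-146\right) = \left(- \frac{181}{2}\right) \left(-146\right) = 13213$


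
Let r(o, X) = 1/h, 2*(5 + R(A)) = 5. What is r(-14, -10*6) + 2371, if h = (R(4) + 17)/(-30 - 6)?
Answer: 68687/29 ≈ 2368.5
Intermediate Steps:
R(A) = -5/2 (R(A) = -5 + (½)*5 = -5 + 5/2 = -5/2)
h = -29/72 (h = (-5/2 + 17)/(-30 - 6) = (29/2)/(-36) = (29/2)*(-1/36) = -29/72 ≈ -0.40278)
r(o, X) = -72/29 (r(o, X) = 1/(-29/72) = -72/29)
r(-14, -10*6) + 2371 = -72/29 + 2371 = 68687/29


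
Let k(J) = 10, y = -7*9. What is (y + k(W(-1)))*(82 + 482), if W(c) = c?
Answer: -29892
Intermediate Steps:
y = -63
(y + k(W(-1)))*(82 + 482) = (-63 + 10)*(82 + 482) = -53*564 = -29892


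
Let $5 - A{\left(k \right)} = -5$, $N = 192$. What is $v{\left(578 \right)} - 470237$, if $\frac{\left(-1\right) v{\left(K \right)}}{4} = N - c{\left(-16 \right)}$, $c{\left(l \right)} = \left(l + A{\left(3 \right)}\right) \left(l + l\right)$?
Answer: $-470237$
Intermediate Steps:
$A{\left(k \right)} = 10$ ($A{\left(k \right)} = 5 - -5 = 5 + 5 = 10$)
$c{\left(l \right)} = 2 l \left(10 + l\right)$ ($c{\left(l \right)} = \left(l + 10\right) \left(l + l\right) = \left(10 + l\right) 2 l = 2 l \left(10 + l\right)$)
$v{\left(K \right)} = 0$ ($v{\left(K \right)} = - 4 \left(192 - 2 \left(-16\right) \left(10 - 16\right)\right) = - 4 \left(192 - 2 \left(-16\right) \left(-6\right)\right) = - 4 \left(192 - 192\right) = \left(-4\right) 0 = 0$)
$v{\left(578 \right)} - 470237 = 0 - 470237 = -470237$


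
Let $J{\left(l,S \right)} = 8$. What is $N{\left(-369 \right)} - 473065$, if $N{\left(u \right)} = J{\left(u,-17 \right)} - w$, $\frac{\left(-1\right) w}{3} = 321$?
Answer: $-472094$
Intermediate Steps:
$w = -963$ ($w = \left(-3\right) 321 = -963$)
$N{\left(u \right)} = 971$ ($N{\left(u \right)} = 8 - -963 = 8 + 963 = 971$)
$N{\left(-369 \right)} - 473065 = 971 - 473065 = -472094$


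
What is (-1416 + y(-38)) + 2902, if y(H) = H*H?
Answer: 2930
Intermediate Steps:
y(H) = H²
(-1416 + y(-38)) + 2902 = (-1416 + (-38)²) + 2902 = (-1416 + 1444) + 2902 = 28 + 2902 = 2930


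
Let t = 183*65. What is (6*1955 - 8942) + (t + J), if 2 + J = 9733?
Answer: 24414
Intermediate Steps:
J = 9731 (J = -2 + 9733 = 9731)
t = 11895
(6*1955 - 8942) + (t + J) = (6*1955 - 8942) + (11895 + 9731) = (11730 - 8942) + 21626 = 2788 + 21626 = 24414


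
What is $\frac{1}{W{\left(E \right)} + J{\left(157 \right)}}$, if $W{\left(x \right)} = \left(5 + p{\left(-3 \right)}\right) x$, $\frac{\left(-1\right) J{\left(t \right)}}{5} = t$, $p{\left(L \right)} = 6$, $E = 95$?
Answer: $\frac{1}{260} \approx 0.0038462$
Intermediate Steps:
$J{\left(t \right)} = - 5 t$
$W{\left(x \right)} = 11 x$ ($W{\left(x \right)} = \left(5 + 6\right) x = 11 x$)
$\frac{1}{W{\left(E \right)} + J{\left(157 \right)}} = \frac{1}{11 \cdot 95 - 785} = \frac{1}{1045 - 785} = \frac{1}{260}$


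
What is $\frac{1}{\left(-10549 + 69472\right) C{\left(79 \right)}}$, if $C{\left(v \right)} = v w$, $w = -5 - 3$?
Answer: $- \frac{1}{37239336} \approx -2.6853 \cdot 10^{-8}$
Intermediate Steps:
$w = -8$
$C{\left(v \right)} = - 8 v$ ($C{\left(v \right)} = v \left(-8\right) = - 8 v$)
$\frac{1}{\left(-10549 + 69472\right) C{\left(79 \right)}} = \frac{1}{\left(-10549 + 69472\right) \left(\left(-8\right) 79\right)} = \frac{1}{58923 \left(-632\right)} = \frac{1}{58923} \left(- \frac{1}{632}\right) = - \frac{1}{37239336}$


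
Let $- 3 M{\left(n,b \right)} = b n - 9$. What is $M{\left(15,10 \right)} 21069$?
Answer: $-990243$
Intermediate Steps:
$M{\left(n,b \right)} = 3 - \frac{b n}{3}$ ($M{\left(n,b \right)} = - \frac{b n - 9}{3} = - \frac{-9 + b n}{3} = 3 - \frac{b n}{3}$)
$M{\left(15,10 \right)} 21069 = \left(3 - \frac{10}{3} \cdot 15\right) 21069 = \left(3 - 50\right) 21069 = \left(-47\right) 21069 = -990243$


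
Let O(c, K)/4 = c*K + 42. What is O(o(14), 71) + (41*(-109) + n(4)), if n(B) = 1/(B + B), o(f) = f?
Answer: -2599/8 ≈ -324.88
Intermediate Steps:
n(B) = 1/(2*B)
O(c, K) = 168 + 4*K*c (O(c, K) = 4*(c*K + 42) = 4*(K*c + 42) = 4*(42 + K*c) = 168 + 4*K*c)
O(o(14), 71) + (41*(-109) + n(4)) = (168 + 4*71*14) + (41*(-109) + (½)/4) = (168 + 3976) + (-4469 + (½)*(¼)) = 4144 + (-4469 + ⅛) = 4144 - 35751/8 = -2599/8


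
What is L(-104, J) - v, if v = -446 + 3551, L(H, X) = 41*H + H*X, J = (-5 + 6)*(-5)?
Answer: -6849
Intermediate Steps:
J = -5 (J = 1*(-5) = -5)
v = 3105
L(-104, J) - v = -104*(41 - 5) - 1*3105 = -104*36 - 3105 = -3744 - 3105 = -6849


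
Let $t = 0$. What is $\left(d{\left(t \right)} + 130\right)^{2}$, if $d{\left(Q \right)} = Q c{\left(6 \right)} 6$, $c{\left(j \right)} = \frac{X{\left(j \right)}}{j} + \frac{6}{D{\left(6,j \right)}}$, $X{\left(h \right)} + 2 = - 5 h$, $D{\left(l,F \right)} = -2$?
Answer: $16900$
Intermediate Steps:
$X{\left(h \right)} = -2 - 5 h$
$c{\left(j \right)} = -3 + \frac{-2 - 5 j}{j}$ ($c{\left(j \right)} = \frac{-2 - 5 j}{j} + \frac{6}{-2} = \frac{-2 - 5 j}{j} + 6 \left(- \frac{1}{2}\right) = \frac{-2 - 5 j}{j} - 3 = -3 + \frac{-2 - 5 j}{j}$)
$d{\left(Q \right)} = - 50 Q$ ($d{\left(Q \right)} = Q \left(-8 - \frac{2}{6}\right) 6 = Q \left(-8 - \frac{1}{3}\right) 6 = Q \left(- \frac{25}{3}\right) 6 = - \frac{25 Q}{3} \cdot 6 = - 50 Q$)
$\left(d{\left(t \right)} + 130\right)^{2} = \left(\left(-50\right) 0 + 130\right)^{2} = \left(0 + 130\right)^{2} = 130^{2} = 16900$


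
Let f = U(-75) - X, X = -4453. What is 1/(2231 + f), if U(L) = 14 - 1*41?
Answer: 1/6657 ≈ 0.00015022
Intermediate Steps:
U(L) = -27 (U(L) = 14 - 41 = -27)
f = 4426 (f = -27 - 1*(-4453) = -27 + 4453 = 4426)
1/(2231 + f) = 1/(2231 + 4426) = 1/6657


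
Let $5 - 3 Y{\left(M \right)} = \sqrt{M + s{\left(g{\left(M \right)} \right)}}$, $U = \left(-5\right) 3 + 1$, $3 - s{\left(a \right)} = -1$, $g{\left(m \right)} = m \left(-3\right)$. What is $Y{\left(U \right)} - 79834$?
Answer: $- \frac{239497}{3} - \frac{i \sqrt{10}}{3} \approx -79832.0 - 1.0541 i$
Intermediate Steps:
$g{\left(m \right)} = - 3 m$
$s{\left(a \right)} = 4$ ($s{\left(a \right)} = 3 - -1 = 3 + 1 = 4$)
$U = -14$ ($U = -15 + 1 = -14$)
$Y{\left(M \right)} = \frac{5}{3} - \frac{\sqrt{4 + M}}{3}$ ($Y{\left(M \right)} = \frac{5}{3} - \frac{\sqrt{M + 4}}{3} = \frac{5}{3} - \frac{\sqrt{4 + M}}{3}$)
$Y{\left(U \right)} - 79834 = \left(\frac{5}{3} - \frac{\sqrt{4 - 14}}{3}\right) - 79834 = \left(\frac{5}{3} - \frac{\sqrt{-10}}{3}\right) - 79834 = \left(\frac{5}{3} - \frac{i \sqrt{10}}{3}\right) - 79834 = - \frac{239497}{3} - \frac{i \sqrt{10}}{3}$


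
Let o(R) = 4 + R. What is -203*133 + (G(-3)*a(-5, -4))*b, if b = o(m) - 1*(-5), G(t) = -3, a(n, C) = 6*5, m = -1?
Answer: -27719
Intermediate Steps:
a(n, C) = 30
b = 8 (b = (4 - 1) - 1*(-5) = 3 + 5 = 8)
-203*133 + (G(-3)*a(-5, -4))*b = -203*133 - 3*30*8 = -26999 - 90*8 = -26999 - 720 = -27719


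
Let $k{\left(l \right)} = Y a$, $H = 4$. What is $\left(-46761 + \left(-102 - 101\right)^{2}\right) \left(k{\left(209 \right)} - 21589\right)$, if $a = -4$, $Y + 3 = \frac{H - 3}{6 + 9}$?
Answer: $\frac{1796954768}{15} \approx 1.198 \cdot 10^{8}$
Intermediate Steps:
$Y = - \frac{44}{15}$ ($Y = -3 + \frac{4 - 3}{6 + 9} = -3 + 1 \cdot \frac{1}{15} = -3 + \frac{1}{15} = - \frac{44}{15} \approx -2.9333$)
$k{\left(l \right)} = \frac{176}{15}$ ($k{\left(l \right)} = \left(- \frac{44}{15}\right) \left(-4\right) = \frac{176}{15}$)
$\left(-46761 + \left(-102 - 101\right)^{2}\right) \left(k{\left(209 \right)} - 21589\right) = \left(-46761 + \left(-102 - 101\right)^{2}\right) \left(\frac{176}{15} - 21589\right) = \left(-46761 + \left(-203\right)^{2}\right) \left(- \frac{323659}{15}\right) = \left(-46761 + 41209\right) \left(- \frac{323659}{15}\right) = \left(-5552\right) \left(- \frac{323659}{15}\right) = \frac{1796954768}{15}$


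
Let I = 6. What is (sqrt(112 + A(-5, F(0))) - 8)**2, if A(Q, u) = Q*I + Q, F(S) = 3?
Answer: (8 - sqrt(77))**2 ≈ 0.60057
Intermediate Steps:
A(Q, u) = 7*Q (A(Q, u) = Q*6 + Q = 6*Q + Q = 7*Q)
(sqrt(112 + A(-5, F(0))) - 8)**2 = (sqrt(112 + 7*(-5)) - 8)**2 = (sqrt(112 - 35) - 8)**2 = (sqrt(77) - 8)**2 = (-8 + sqrt(77))**2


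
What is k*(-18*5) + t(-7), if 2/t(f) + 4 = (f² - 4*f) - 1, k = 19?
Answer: -61559/36 ≈ -1710.0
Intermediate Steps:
t(f) = 2/(-5 + f² - 4*f) (t(f) = 2/(-4 + ((f² - 4*f) - 1)) = 2/(-4 + (-1 + f² - 4*f)) = 2/(-5 + f² - 4*f))
k*(-18*5) + t(-7) = 19*(-18*5) + 2/(-5 + (-7)² - 4*(-7)) = 19*(-90) + 2/(-5 + 49 + 28) = -1710 + 2/72 = -1710 + 2*(1/72) = -1710 + 1/36 = -61559/36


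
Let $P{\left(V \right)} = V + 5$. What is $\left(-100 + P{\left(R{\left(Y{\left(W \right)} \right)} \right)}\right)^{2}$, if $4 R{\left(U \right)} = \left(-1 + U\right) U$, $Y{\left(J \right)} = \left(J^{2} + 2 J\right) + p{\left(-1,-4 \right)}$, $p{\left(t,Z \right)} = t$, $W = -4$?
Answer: $\frac{28561}{4} \approx 7140.3$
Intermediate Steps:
$Y{\left(J \right)} = -1 + J^{2} + 2 J$ ($Y{\left(J \right)} = \left(J^{2} + 2 J\right) - 1 = -1 + J^{2} + 2 J$)
$R{\left(U \right)} = \frac{U \left(-1 + U\right)}{4}$ ($R{\left(U \right)} = \frac{\left(-1 + U\right) U}{4} = \frac{U \left(-1 + U\right)}{4}$)
$P{\left(V \right)} = 5 + V$
$\left(-100 + P{\left(R{\left(Y{\left(W \right)} \right)} \right)}\right)^{2} = \left(-100 + \left(5 + \frac{\left(-1 + \left(-4\right)^{2} + 2 \left(-4\right)\right) \left(-1 + \left(-1 + \left(-4\right)^{2} + 2 \left(-4\right)\right)\right)}{4}\right)\right)^{2} = \left(-100 + \left(5 + \frac{\left(-1 + 16 - 8\right) \left(-1 - -7\right)}{4}\right)\right)^{2} = \left(-100 + \left(5 + \frac{1}{4} \cdot 7 \left(-1 + 7\right)\right)\right)^{2} = \left(-100 + \left(5 + \frac{1}{4} \cdot 7 \cdot 6\right)\right)^{2} = \left(-100 + \left(5 + \frac{21}{2}\right)\right)^{2} = \left(-100 + \frac{31}{2}\right)^{2} = \left(- \frac{169}{2}\right)^{2} = \frac{28561}{4}$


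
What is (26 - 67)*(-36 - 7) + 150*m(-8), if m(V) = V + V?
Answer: -637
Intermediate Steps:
m(V) = 2*V
(26 - 67)*(-36 - 7) + 150*m(-8) = (26 - 67)*(-36 - 7) + 150*(2*(-8)) = -41*(-43) + 150*(-16) = 1763 - 2400 = -637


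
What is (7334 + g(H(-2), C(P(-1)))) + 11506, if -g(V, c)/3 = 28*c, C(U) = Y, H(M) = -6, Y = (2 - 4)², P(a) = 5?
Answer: 18504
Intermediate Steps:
Y = 4 (Y = (-2)² = 4)
C(U) = 4
g(V, c) = -84*c
(7334 + g(H(-2), C(P(-1)))) + 11506 = (7334 - 84*4) + 11506 = (7334 - 336) + 11506 = 6998 + 11506 = 18504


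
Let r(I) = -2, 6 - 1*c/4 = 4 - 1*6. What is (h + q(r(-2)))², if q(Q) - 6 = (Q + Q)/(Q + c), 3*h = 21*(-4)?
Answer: 110224/225 ≈ 489.88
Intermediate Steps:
c = 32 (c = 24 - 4*(4 - 1*6) = 24 - 4*(4 - 6) = 24 - 4*(-2) = 24 + 8 = 32)
h = -28 (h = (21*(-4))/3 = (⅓)*(-84) = -28)
q(Q) = 6 + 2*Q/(32 + Q) (q(Q) = 6 + (Q + Q)/(Q + 32) = 6 + (2*Q)/(32 + Q) = 6 + 2*Q/(32 + Q))
(h + q(r(-2)))² = (-28 + 8*(24 - 2)/(32 - 2))² = (-28 + 8*22/30)² = (-28 + 8*(1/30)*22)² = (-28 + 88/15)² = (-332/15)² = 110224/225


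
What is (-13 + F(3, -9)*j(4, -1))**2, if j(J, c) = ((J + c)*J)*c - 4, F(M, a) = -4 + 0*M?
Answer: 2601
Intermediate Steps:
F(M, a) = -4 (F(M, a) = -4 + 0 = -4)
j(J, c) = -4 + J*c*(J + c) (j(J, c) = (J*(J + c))*c - 4 = J*c*(J + c) - 4 = -4 + J*c*(J + c))
(-13 + F(3, -9)*j(4, -1))**2 = (-13 - 4*(-4 + 4*(-1)**2 - 1*4**2))**2 = (-13 - 4*(-4 + 4*1 - 1*16))**2 = (-13 - 4*(-4 + 4 - 16))**2 = (-13 - 4*(-16))**2 = (-13 + 64)**2 = 51**2 = 2601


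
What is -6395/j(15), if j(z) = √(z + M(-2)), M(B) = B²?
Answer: -6395*√19/19 ≈ -1467.1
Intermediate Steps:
j(z) = √(4 + z) (j(z) = √(z + (-2)²) = √(z + 4) = √(4 + z))
-6395/j(15) = -6395/(√(4 + 15)) = -6395/(√19) = -6395*√19/19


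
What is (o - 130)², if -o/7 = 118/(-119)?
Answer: 4376464/289 ≈ 15143.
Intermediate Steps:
o = 118/17 (o = -826/(-119) = -826*(-1)/119 = -7*(-118/119) = 118/17 ≈ 6.9412)
(o - 130)² = (118/17 - 130)² = (-2092/17)² = 4376464/289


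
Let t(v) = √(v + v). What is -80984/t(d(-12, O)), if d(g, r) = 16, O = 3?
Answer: -10123*√2 ≈ -14316.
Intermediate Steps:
t(v) = √2*√v (t(v) = √(2*v) = √2*√v)
-80984/t(d(-12, O)) = -80984*√2/8 = -10123*√2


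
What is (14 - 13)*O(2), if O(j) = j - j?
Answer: 0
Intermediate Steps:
O(j) = 0
(14 - 13)*O(2) = (14 - 13)*0 = 1*0 = 0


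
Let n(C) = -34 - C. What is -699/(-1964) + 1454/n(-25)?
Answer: -2849365/17676 ≈ -161.20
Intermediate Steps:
-699/(-1964) + 1454/n(-25) = -699/(-1964) + 1454/(-34 - 1*(-25)) = -699*(-1/1964) + 1454/(-34 + 25) = 699/1964 + 1454/(-9) = 699/1964 + 1454*(-⅑) = 699/1964 - 1454/9 = -2849365/17676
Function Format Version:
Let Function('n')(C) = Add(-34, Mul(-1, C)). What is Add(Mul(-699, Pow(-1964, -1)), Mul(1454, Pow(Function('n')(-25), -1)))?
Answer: Rational(-2849365, 17676) ≈ -161.20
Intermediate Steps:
Add(Mul(-699, Pow(-1964, -1)), Mul(1454, Pow(Function('n')(-25), -1))) = Add(Mul(-699, Pow(-1964, -1)), Mul(1454, Pow(Add(-34, Mul(-1, -25)), -1))) = Add(Mul(-699, Rational(-1, 1964)), Mul(1454, Pow(Add(-34, 25), -1))) = Add(Rational(699, 1964), Mul(1454, Pow(-9, -1))) = Add(Rational(699, 1964), Mul(1454, Rational(-1, 9))) = Add(Rational(699, 1964), Rational(-1454, 9)) = Rational(-2849365, 17676)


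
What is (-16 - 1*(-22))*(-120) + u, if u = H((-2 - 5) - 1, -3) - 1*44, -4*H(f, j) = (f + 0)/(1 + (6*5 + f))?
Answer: -17570/23 ≈ -763.91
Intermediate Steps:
H(f, j) = -f/(4*(31 + f)) (H(f, j) = -(f + 0)/(4*(1 + (6*5 + f))) = -f/(4*(1 + (30 + f))) = -f/(4*(31 + f)))
u = -1010/23 (u = -((-2 - 5) - 1)/(124 + 4*((-2 - 5) - 1)) - 1*44 = -(-7 - 1)/(124 + 4*(-7 - 1)) - 44 = -1*(-8)/(124 + 4*(-8)) - 44 = -1*(-8)/(124 - 32) - 44 = -1*(-8)/92 - 44 = -1*(-8)*1/92 - 44 = 2/23 - 44 = -1010/23 ≈ -43.913)
(-16 - 1*(-22))*(-120) + u = (-16 - 1*(-22))*(-120) - 1010/23 = (-16 + 22)*(-120) - 1010/23 = 6*(-120) - 1010/23 = -720 - 1010/23 = -17570/23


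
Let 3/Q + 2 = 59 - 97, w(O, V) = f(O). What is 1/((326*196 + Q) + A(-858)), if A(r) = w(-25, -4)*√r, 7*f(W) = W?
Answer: 5009440520/320083693757881 + 280000*I*√858/320083693757881 ≈ 1.565e-5 + 2.5623e-8*I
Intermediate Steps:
f(W) = W/7
w(O, V) = O/7
Q = -3/40 (Q = 3/(-2 + (59 - 97)) = 3/(-2 - 38) = 3/(-40) = 3*(-1/40) = -3/40 ≈ -0.075000)
A(r) = -25*√r/7 (A(r) = ((⅐)*(-25))*√r = -25*√r/7)
1/((326*196 + Q) + A(-858)) = 1/((326*196 - 3/40) - 25*I*√858/7) = 1/((63896 - 3/40) - 25*I*√858/7) = 1/(2555837/40 - 25*I*√858/7)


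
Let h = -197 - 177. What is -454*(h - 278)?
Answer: 296008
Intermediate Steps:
h = -374
-454*(h - 278) = -454*(-374 - 278) = -454*(-652) = 296008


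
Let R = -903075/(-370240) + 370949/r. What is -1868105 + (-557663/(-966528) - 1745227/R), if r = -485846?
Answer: -84765073732978438307437/29132624849000832 ≈ -2.9096e+6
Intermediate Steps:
R = 30141521869/17987962304 (R = -903075/(-370240) + 370949/(-485846) = -903075*(-1/370240) + 370949*(-1/485846) = 180615/74048 - 370949/485846 = 30141521869/17987962304 ≈ 1.6756)
-1868105 + (-557663/(-966528) - 1745227/R) = -1868105 + (-557663/(-966528) - 1745227/30141521869/17987962304) = -1868105 + (-557663*(-1/966528) - 1745227*17987962304/30141521869) = -1868105 + (557663/966528 - 31393077487923008/30141521869) = -1868105 - 30342271589435739044077/29132624849000832 = -84765073732978438307437/29132624849000832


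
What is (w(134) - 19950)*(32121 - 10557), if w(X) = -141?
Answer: -433242324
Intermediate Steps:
(w(134) - 19950)*(32121 - 10557) = (-141 - 19950)*(32121 - 10557) = -20091*21564 = -433242324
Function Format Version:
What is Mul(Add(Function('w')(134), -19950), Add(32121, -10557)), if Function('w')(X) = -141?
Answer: -433242324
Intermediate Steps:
Mul(Add(Function('w')(134), -19950), Add(32121, -10557)) = Mul(Add(-141, -19950), Add(32121, -10557)) = Mul(-20091, 21564) = -433242324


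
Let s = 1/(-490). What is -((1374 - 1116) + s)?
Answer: -126419/490 ≈ -258.00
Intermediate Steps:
s = -1/490 ≈ -0.0020408
-((1374 - 1116) + s) = -((1374 - 1116) - 1/490) = -(258 - 1/490) = -1*126419/490 = -126419/490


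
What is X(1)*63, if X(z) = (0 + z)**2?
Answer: 63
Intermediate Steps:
X(z) = z**2
X(1)*63 = 1**2*63 = 1*63 = 63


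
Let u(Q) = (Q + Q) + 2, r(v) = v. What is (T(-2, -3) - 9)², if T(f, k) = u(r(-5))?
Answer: 289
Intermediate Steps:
u(Q) = 2 + 2*Q (u(Q) = 2*Q + 2 = 2 + 2*Q)
T(f, k) = -8 (T(f, k) = 2 + 2*(-5) = 2 - 10 = -8)
(T(-2, -3) - 9)² = (-8 - 9)² = (-17)² = 289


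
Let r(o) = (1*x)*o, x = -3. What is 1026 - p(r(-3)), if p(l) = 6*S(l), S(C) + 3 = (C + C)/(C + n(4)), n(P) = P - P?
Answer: 1032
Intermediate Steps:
n(P) = 0
S(C) = -1 (S(C) = -3 + (C + C)/(C + 0) = -3 + (2*C)/C = -3 + 2 = -1)
r(o) = -3*o (r(o) = (1*(-3))*o = -3*o)
p(l) = -6 (p(l) = 6*(-1) = -6)
1026 - p(r(-3)) = 1026 - 1*(-6) = 1026 + 6 = 1032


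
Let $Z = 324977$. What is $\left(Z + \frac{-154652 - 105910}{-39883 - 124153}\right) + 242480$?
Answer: $\frac{46541818507}{82018} \approx 5.6746 \cdot 10^{5}$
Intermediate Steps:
$\left(Z + \frac{-154652 - 105910}{-39883 - 124153}\right) + 242480 = \left(324977 + \frac{-154652 - 105910}{-39883 - 124153}\right) + 242480 = \left(324977 - \frac{260562}{-164036}\right) + 242480 = \left(324977 - - \frac{130281}{82018}\right) + 242480 = \left(324977 + \frac{130281}{82018}\right) + 242480 = \frac{26654093867}{82018} + 242480 = \frac{46541818507}{82018}$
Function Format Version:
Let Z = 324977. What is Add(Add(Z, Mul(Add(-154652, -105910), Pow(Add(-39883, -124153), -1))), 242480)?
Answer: Rational(46541818507, 82018) ≈ 5.6746e+5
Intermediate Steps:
Add(Add(Z, Mul(Add(-154652, -105910), Pow(Add(-39883, -124153), -1))), 242480) = Add(Add(324977, Mul(Add(-154652, -105910), Pow(Add(-39883, -124153), -1))), 242480) = Add(Add(324977, Mul(-260562, Pow(-164036, -1))), 242480) = Add(Add(324977, Mul(-260562, Rational(-1, 164036))), 242480) = Add(Add(324977, Rational(130281, 82018)), 242480) = Add(Rational(26654093867, 82018), 242480) = Rational(46541818507, 82018)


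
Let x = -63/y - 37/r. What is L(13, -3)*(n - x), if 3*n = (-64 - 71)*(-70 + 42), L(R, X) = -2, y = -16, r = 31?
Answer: -623599/248 ≈ -2514.5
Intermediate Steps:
x = 1361/496 (x = -63/(-16) - 37/31 = -63*(-1/16) - 37*1/31 = 63/16 - 37/31 = 1361/496 ≈ 2.7439)
n = 1260 (n = ((-64 - 71)*(-70 + 42))/3 = (-135*(-28))/3 = (1/3)*3780 = 1260)
L(13, -3)*(n - x) = -2*(1260 - 1*1361/496) = -2*(1260 - 1361/496) = -2*623599/496 = -623599/248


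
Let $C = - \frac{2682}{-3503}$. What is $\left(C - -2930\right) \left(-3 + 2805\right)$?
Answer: $\frac{28766654544}{3503} \approx 8.212 \cdot 10^{6}$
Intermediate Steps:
$C = \frac{2682}{3503}$ ($C = \left(-2682\right) \left(- \frac{1}{3503}\right) = \frac{2682}{3503} \approx 0.76563$)
$\left(C - -2930\right) \left(-3 + 2805\right) = \left(\frac{2682}{3503} - -2930\right) \left(-3 + 2805\right) = \left(\frac{2682}{3503} + 2930\right) 2802 = \frac{10266472}{3503} \cdot 2802 = \frac{28766654544}{3503}$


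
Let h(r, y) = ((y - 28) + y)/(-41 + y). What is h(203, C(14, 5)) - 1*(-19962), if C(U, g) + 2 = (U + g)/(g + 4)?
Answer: 3673133/184 ≈ 19963.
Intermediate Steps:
C(U, g) = -2 + (U + g)/(4 + g) (C(U, g) = -2 + (U + g)/(g + 4) = -2 + (U + g)/(4 + g))
h(r, y) = (-28 + 2*y)/(-41 + y) (h(r, y) = ((-28 + y) + y)/(-41 + y) = (-28 + 2*y)/(-41 + y))
h(203, C(14, 5)) - 1*(-19962) = 2*(-14 + (-8 + 14 - 1*5)/(4 + 5))/(-41 + (-8 + 14 - 1*5)/(4 + 5)) - 1*(-19962) = 2*(-14 + (-8 + 14 - 5)/9)/(-41 + (-8 + 14 - 5)/9) + 19962 = 2*(-14 + (1/9)*1)/(-41 + (1/9)*1) + 19962 = 2*(-14 + 1/9)/(-41 + 1/9) + 19962 = 2*(-125/9)/(-368/9) + 19962 = 2*(-9/368)*(-125/9) + 19962 = 125/184 + 19962 = 3673133/184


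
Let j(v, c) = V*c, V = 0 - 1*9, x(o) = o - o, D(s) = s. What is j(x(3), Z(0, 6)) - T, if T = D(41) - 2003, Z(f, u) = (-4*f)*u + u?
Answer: 1908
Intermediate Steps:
x(o) = 0
Z(f, u) = u - 4*f*u (Z(f, u) = -4*f*u + u = u - 4*f*u)
V = -9 (V = 0 - 9 = -9)
j(v, c) = -9*c
T = -1962 (T = 41 - 2003 = -1962)
j(x(3), Z(0, 6)) - T = -54*(1 - 4*0) - 1*(-1962) = -54*(1 + 0) + 1962 = -54 + 1962 = 1908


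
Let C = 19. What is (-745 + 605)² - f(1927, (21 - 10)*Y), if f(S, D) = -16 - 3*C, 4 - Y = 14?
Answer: 19673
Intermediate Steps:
Y = -10 (Y = 4 - 1*14 = 4 - 14 = -10)
f(S, D) = -73 (f(S, D) = -16 - 3*19 = -16 - 57 = -73)
(-745 + 605)² - f(1927, (21 - 10)*Y) = (-745 + 605)² - 1*(-73) = (-140)² + 73 = 19600 + 73 = 19673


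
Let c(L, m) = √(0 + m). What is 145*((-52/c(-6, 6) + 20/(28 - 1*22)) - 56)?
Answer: -22910/3 - 3770*√6/3 ≈ -10715.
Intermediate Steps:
c(L, m) = √m
145*((-52/c(-6, 6) + 20/(28 - 1*22)) - 56) = 145*((-52*√6/6 + 20/(28 - 1*22)) - 56) = 145*((-26*√6/3 + 20/(28 - 22)) - 56) = 145*((-26*√6/3 + 20/6) - 56) = 145*((-26*√6/3 + 20*(⅙)) - 56) = 145*((-26*√6/3 + 10/3) - 56) = 145*((10/3 - 26*√6/3) - 56) = 145*(-158/3 - 26*√6/3) = -22910/3 - 3770*√6/3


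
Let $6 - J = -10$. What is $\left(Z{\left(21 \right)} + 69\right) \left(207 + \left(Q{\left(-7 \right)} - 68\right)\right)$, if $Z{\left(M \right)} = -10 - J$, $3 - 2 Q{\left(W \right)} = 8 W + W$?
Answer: $7396$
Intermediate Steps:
$J = 16$ ($J = 6 - -10 = 6 + 10 = 16$)
$Q{\left(W \right)} = \frac{3}{2} - \frac{9 W}{2}$ ($Q{\left(W \right)} = \frac{3}{2} - \frac{8 W + W}{2} = \frac{3}{2} - \frac{9 W}{2}$)
$Z{\left(M \right)} = -26$ ($Z{\left(M \right)} = -10 - 16 = -26$)
$\left(Z{\left(21 \right)} + 69\right) \left(207 + \left(Q{\left(-7 \right)} - 68\right)\right) = \left(-26 + 69\right) \left(207 + \left(\left(\frac{3}{2} - - \frac{63}{2}\right) - 68\right)\right) = 43 \left(207 + \left(\left(\frac{3}{2} + \frac{63}{2}\right) - 68\right)\right) = 43 \left(207 + \left(33 - 68\right)\right) = 43 \left(207 - 35\right) = 43 \cdot 172 = 7396$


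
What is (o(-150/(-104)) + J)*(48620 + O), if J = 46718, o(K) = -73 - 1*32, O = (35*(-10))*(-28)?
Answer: 2723131460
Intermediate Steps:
O = 9800 (O = -350*(-28) = 9800)
o(K) = -105 (o(K) = -73 - 32 = -105)
(o(-150/(-104)) + J)*(48620 + O) = (-105 + 46718)*(48620 + 9800) = 46613*58420 = 2723131460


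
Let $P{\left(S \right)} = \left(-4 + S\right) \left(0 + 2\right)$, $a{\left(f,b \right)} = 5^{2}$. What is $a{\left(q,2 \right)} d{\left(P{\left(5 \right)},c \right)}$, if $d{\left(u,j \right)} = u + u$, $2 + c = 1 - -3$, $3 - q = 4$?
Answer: $100$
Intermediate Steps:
$q = -1$ ($q = 3 - 4 = -1$)
$a{\left(f,b \right)} = 25$
$c = 2$ ($c = -2 + \left(1 - -3\right) = -2 + \left(1 + 3\right) = -2 + 4 = 2$)
$P{\left(S \right)} = -8 + 2 S$ ($P{\left(S \right)} = \left(-4 + S\right) 2 = -8 + 2 S$)
$d{\left(u,j \right)} = 2 u$
$a{\left(q,2 \right)} d{\left(P{\left(5 \right)},c \right)} = 25 \cdot 2 \left(-8 + 2 \cdot 5\right) = 25 \cdot 2 \left(-8 + 10\right) = 25 \cdot 2 \cdot 2 = 25 \cdot 4 = 100$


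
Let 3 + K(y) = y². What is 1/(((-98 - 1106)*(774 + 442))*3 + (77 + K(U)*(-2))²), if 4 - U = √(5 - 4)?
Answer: -1/4387967 ≈ -2.2790e-7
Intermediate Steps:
U = 3 (U = 4 - √(5 - 4) = 4 - √1 = 4 - 1*1 = 4 - 1 = 3)
K(y) = -3 + y²
1/(((-98 - 1106)*(774 + 442))*3 + (77 + K(U)*(-2))²) = 1/(((-98 - 1106)*(774 + 442))*3 + (77 + (-3 + 3²)*(-2))²) = 1/(-1204*1216*3 + (77 + (-3 + 9)*(-2))²) = 1/(-1464064*3 + (77 + 6*(-2))²) = 1/(-4392192 + (77 - 12)²) = 1/(-4392192 + 65²) = 1/(-4392192 + 4225) = 1/(-4387967) = -1/4387967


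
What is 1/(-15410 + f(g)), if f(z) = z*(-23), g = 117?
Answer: -1/18101 ≈ -5.5246e-5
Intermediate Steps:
f(z) = -23*z
1/(-15410 + f(g)) = 1/(-15410 - 23*117) = 1/(-15410 - 2691) = 1/(-18101) = -1/18101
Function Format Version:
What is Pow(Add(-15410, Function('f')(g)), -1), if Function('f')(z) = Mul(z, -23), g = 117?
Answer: Rational(-1, 18101) ≈ -5.5246e-5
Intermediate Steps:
Function('f')(z) = Mul(-23, z)
Pow(Add(-15410, Function('f')(g)), -1) = Pow(Add(-15410, Mul(-23, 117)), -1) = Pow(Add(-15410, -2691), -1) = Pow(-18101, -1) = Rational(-1, 18101)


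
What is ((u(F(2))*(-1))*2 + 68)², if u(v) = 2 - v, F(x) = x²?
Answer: 5184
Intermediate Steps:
((u(F(2))*(-1))*2 + 68)² = (((2 - 1*2²)*(-1))*2 + 68)² = (((2 - 1*4)*(-1))*2 + 68)² = (((2 - 4)*(-1))*2 + 68)² = (-2*(-1)*2 + 68)² = (2*2 + 68)² = (4 + 68)² = 72² = 5184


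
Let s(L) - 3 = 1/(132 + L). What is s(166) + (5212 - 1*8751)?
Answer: -1053727/298 ≈ -3536.0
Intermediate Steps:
s(L) = 3 + 1/(132 + L)
s(166) + (5212 - 1*8751) = (397 + 3*166)/(132 + 166) + (5212 - 1*8751) = (397 + 498)/298 + (5212 - 8751) = (1/298)*895 - 3539 = 895/298 - 3539 = -1053727/298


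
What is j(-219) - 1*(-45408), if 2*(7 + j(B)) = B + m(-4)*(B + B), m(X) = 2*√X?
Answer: 90583/2 - 876*I ≈ 45292.0 - 876.0*I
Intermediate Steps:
j(B) = -7 + B/2 + 4*I*B (j(B) = -7 + (B + (2*√(-4))*(B + B))/2 = -7 + (B + (2*(2*I))*(2*B))/2 = -7 + (B + (4*I)*(2*B))/2 = -7 + (B + 8*I*B)/2 = -7 + (B/2 + 4*I*B) = -7 + B/2 + 4*I*B)
j(-219) - 1*(-45408) = (-7 + (½)*(-219) + 4*I*(-219)) - 1*(-45408) = (-7 - 219/2 - 876*I) + 45408 = (-233/2 - 876*I) + 45408 = 90583/2 - 876*I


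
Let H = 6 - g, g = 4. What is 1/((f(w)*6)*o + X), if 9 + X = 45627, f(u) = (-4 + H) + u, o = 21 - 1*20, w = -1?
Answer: 1/45600 ≈ 2.1930e-5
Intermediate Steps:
H = 2 (H = 6 - 1*4 = 6 - 4 = 2)
o = 1 (o = 21 - 20 = 1)
f(u) = -2 + u (f(u) = (-4 + 2) + u = -2 + u)
X = 45618 (X = -9 + 45627 = 45618)
1/((f(w)*6)*o + X) = 1/(((-2 - 1)*6)*1 + 45618) = 1/(-3*6*1 + 45618) = 1/(-18*1 + 45618) = 1/(-18 + 45618) = 1/45600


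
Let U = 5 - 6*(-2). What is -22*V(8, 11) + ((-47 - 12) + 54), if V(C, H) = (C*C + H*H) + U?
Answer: -4449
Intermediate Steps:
U = 17 (U = 5 - 1*(-12) = 5 + 12 = 17)
V(C, H) = 17 + C² + H² (V(C, H) = (C*C + H*H) + 17 = (C² + H²) + 17 = 17 + C² + H²)
-22*V(8, 11) + ((-47 - 12) + 54) = -22*(17 + 8² + 11²) + ((-47 - 12) + 54) = -22*(17 + 64 + 121) + (-59 + 54) = -22*202 - 5 = -4444 - 5 = -4449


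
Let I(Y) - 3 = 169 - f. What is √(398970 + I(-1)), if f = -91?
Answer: √399233 ≈ 631.85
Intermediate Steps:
I(Y) = 263 (I(Y) = 3 + (169 - 1*(-91)) = 3 + (169 + 91) = 3 + 260 = 263)
√(398970 + I(-1)) = √(398970 + 263) = √399233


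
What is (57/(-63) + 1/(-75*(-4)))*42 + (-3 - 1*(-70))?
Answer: 1457/50 ≈ 29.140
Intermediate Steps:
(57/(-63) + 1/(-75*(-4)))*42 + (-3 - 1*(-70)) = (57*(-1/63) - 1/75*(-1/4))*42 + (-3 + 70) = (-19/21 + 1/300)*42 + 67 = -631/700*42 + 67 = -1893/50 + 67 = 1457/50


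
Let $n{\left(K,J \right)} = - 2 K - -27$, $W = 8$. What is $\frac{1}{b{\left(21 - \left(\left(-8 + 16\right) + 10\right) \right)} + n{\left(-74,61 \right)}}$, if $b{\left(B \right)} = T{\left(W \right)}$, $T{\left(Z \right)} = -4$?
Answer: $\frac{1}{171} \approx 0.005848$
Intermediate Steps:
$b{\left(B \right)} = -4$
$n{\left(K,J \right)} = 27 - 2 K$ ($n{\left(K,J \right)} = - 2 K + 27 = 27 - 2 K$)
$\frac{1}{b{\left(21 - \left(\left(-8 + 16\right) + 10\right) \right)} + n{\left(-74,61 \right)}} = \frac{1}{-4 + \left(27 - -148\right)} = \frac{1}{-4 + \left(27 + 148\right)} = \frac{1}{-4 + 175} = \frac{1}{171}$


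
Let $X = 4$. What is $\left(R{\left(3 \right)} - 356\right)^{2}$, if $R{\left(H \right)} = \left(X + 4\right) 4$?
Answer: $104976$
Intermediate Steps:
$R{\left(H \right)} = 32$ ($R{\left(H \right)} = \left(4 + 4\right) 4 = 8 \cdot 4 = 32$)
$\left(R{\left(3 \right)} - 356\right)^{2} = \left(32 - 356\right)^{2} = \left(-324\right)^{2} = 104976$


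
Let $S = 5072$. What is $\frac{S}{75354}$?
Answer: $\frac{2536}{37677} \approx 0.067309$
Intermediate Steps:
$\frac{S}{75354} = \frac{5072}{75354} = 5072 \cdot \frac{1}{75354} = \frac{2536}{37677}$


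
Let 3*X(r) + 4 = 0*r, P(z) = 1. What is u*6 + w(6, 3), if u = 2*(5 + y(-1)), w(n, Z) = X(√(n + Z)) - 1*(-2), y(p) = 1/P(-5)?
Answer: 218/3 ≈ 72.667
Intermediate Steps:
y(p) = 1 (y(p) = 1/1 = 1)
X(r) = -4/3 (X(r) = -4/3 + (0*r)/3 = -4/3 + (⅓)*0 = -4/3 + 0 = -4/3)
w(n, Z) = ⅔ (w(n, Z) = -4/3 - 1*(-2) = -4/3 + 2 = ⅔)
u = 12 (u = 2*(5 + 1) = 2*6 = 12)
u*6 + w(6, 3) = 12*6 + ⅔ = 72 + ⅔ = 218/3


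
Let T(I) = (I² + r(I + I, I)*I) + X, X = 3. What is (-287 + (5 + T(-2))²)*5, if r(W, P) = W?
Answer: 565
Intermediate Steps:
T(I) = 3 + 3*I² (T(I) = (I² + (I + I)*I) + 3 = (I² + (2*I)*I) + 3 = (I² + 2*I²) + 3 = 3*I² + 3 = 3 + 3*I²)
(-287 + (5 + T(-2))²)*5 = (-287 + (5 + (3 + 3*(-2)²))²)*5 = (-287 + (5 + (3 + 3*4))²)*5 = (-287 + (5 + (3 + 12))²)*5 = (-287 + (5 + 15)²)*5 = (-287 + 20²)*5 = (-287 + 400)*5 = 113*5 = 565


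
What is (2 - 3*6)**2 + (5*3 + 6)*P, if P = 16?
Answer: 592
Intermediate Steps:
(2 - 3*6)**2 + (5*3 + 6)*P = (2 - 3*6)**2 + (5*3 + 6)*16 = (2 - 18)**2 + (15 + 6)*16 = (-16)**2 + 21*16 = 256 + 336 = 592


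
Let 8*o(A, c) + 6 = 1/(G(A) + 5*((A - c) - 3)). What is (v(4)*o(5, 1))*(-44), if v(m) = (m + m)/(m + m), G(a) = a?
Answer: 649/20 ≈ 32.450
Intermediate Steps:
o(A, c) = -¾ + 1/(8*(-15 - 5*c + 6*A)) (o(A, c) = -¾ + 1/(8*(A + 5*((A - c) - 3))) = -¾ + 1/(8*(A + 5*(-3 + A - c))) = -¾ + 1/(8*(A + (-15 - 5*c + 5*A))) = -¾ + 1/(8*(-15 - 5*c + 6*A)))
v(m) = 1 (v(m) = (2*m)/((2*m)) = (2*m)*(1/(2*m)) = 1)
(v(4)*o(5, 1))*(-44) = (1*((91 - 36*5 + 30*1)/(8*(-15 - 5*1 + 6*5))))*(-44) = (1*((91 - 180 + 30)/(8*(-15 - 5 + 30))))*(-44) = (1*((⅛)*(-59)/10))*(-44) = (1*((⅛)*(⅒)*(-59)))*(-44) = (1*(-59/80))*(-44) = -59/80*(-44) = 649/20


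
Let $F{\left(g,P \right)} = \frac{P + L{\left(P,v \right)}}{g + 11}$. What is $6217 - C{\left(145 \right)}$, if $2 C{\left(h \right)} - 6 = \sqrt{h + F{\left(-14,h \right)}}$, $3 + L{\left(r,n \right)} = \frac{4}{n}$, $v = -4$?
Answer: $6214 - \frac{7 \sqrt{2}}{2} \approx 6209.0$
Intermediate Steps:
$L{\left(r,n \right)} = -3 + \frac{4}{n}$
$F{\left(g,P \right)} = \frac{-4 + P}{11 + g}$ ($F{\left(g,P \right)} = \frac{P - \left(3 - \frac{4}{-4}\right)}{g + 11} = \frac{P + \left(-3 + 4 \left(- \frac{1}{4}\right)\right)}{11 + g} = \frac{P - 4}{11 + g} = \frac{-4 + P}{11 + g}$)
$C{\left(h \right)} = 3 + \frac{\sqrt{\frac{4}{3} + \frac{2 h}{3}}}{2}$ ($C{\left(h \right)} = 3 + \frac{\sqrt{h + \frac{-4 + h}{11 - 14}}}{2} = 3 + \frac{\sqrt{h + \frac{-4 + h}{-3}}}{2} = 3 + \frac{\sqrt{h - \frac{-4 + h}{3}}}{2} = 3 + \frac{\sqrt{h - \left(- \frac{4}{3} + \frac{h}{3}\right)}}{2} = 3 + \frac{\sqrt{\frac{4}{3} + \frac{2 h}{3}}}{2}$)
$6217 - C{\left(145 \right)} = 6217 - \left(3 + \frac{\sqrt{12 + 6 \cdot 145}}{6}\right) = 6217 - \left(3 + \frac{\sqrt{12 + 870}}{6}\right) = 6217 - \left(3 + \frac{\sqrt{882}}{6}\right) = 6217 - \left(3 + \frac{21 \sqrt{2}}{6}\right) = 6217 - \left(3 + \frac{7 \sqrt{2}}{2}\right) = 6214 - \frac{7 \sqrt{2}}{2}$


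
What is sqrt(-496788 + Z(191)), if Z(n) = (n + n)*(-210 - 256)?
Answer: 20*I*sqrt(1687) ≈ 821.46*I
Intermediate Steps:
Z(n) = -932*n (Z(n) = (2*n)*(-466) = -932*n)
sqrt(-496788 + Z(191)) = sqrt(-496788 - 932*191) = sqrt(-496788 - 178012) = sqrt(-674800) = 20*I*sqrt(1687)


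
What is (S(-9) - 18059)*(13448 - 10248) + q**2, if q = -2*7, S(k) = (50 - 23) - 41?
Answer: -57833404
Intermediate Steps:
S(k) = -14 (S(k) = 27 - 41 = -14)
q = -14
(S(-9) - 18059)*(13448 - 10248) + q**2 = (-14 - 18059)*(13448 - 10248) + (-14)**2 = -18073*3200 + 196 = -57833600 + 196 = -57833404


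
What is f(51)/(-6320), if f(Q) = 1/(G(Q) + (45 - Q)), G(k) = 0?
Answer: 1/37920 ≈ 2.6371e-5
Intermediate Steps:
f(Q) = 1/(45 - Q) (f(Q) = 1/(0 + (45 - Q)) = 1/(45 - Q))
f(51)/(-6320) = 1/((45 - 1*51)*(-6320)) = -1/6320/(45 - 51) = -1/6320/(-6) = -⅙*(-1/6320) = 1/37920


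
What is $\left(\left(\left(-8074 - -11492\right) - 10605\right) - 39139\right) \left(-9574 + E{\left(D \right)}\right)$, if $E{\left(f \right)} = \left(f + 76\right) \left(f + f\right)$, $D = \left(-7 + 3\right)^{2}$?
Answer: $307141380$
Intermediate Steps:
$D = 16$ ($D = \left(-4\right)^{2} = 16$)
$E{\left(f \right)} = 2 f \left(76 + f\right)$ ($E{\left(f \right)} = \left(76 + f\right) 2 f = 2 f \left(76 + f\right)$)
$\left(\left(\left(-8074 - -11492\right) - 10605\right) - 39139\right) \left(-9574 + E{\left(D \right)}\right) = \left(\left(\left(-8074 - -11492\right) - 10605\right) - 39139\right) \left(-9574 + 2 \cdot 16 \left(76 + 16\right)\right) = \left(\left(\left(-8074 + 11492\right) - 10605\right) - 39139\right) \left(-9574 + 2 \cdot 16 \cdot 92\right) = \left(\left(3418 - 10605\right) - 39139\right) \left(-9574 + 2944\right) = \left(-7187 - 39139\right) \left(-6630\right) = \left(-46326\right) \left(-6630\right) = 307141380$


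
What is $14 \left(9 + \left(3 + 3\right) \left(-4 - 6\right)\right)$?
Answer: $-714$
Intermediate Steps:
$14 \left(9 + \left(3 + 3\right) \left(-4 - 6\right)\right) = 14 \left(9 + 6 \left(-4 - 6\right)\right) = 14 \left(9 + 6 \left(-10\right)\right) = 14 \left(9 - 60\right) = 14 \left(-51\right) = -714$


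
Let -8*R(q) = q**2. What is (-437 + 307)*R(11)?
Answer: 7865/4 ≈ 1966.3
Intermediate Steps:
R(q) = -q**2/8
(-437 + 307)*R(11) = (-437 + 307)*(-1/8*11**2) = -(-65)*121/4 = -130*(-121/8) = 7865/4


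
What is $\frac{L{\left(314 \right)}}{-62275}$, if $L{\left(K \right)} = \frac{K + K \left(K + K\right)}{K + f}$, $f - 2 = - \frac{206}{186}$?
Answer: $- \frac{18368058}{1823723375} \approx -0.010072$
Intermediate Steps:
$f = \frac{83}{93}$ ($f = 2 - \frac{206}{186} = 2 - \frac{103}{93} = \frac{83}{93} \approx 0.89247$)
$L{\left(K \right)} = \frac{K + 2 K^{2}}{\frac{83}{93} + K}$ ($L{\left(K \right)} = \frac{K + K \left(K + K\right)}{K + \frac{83}{93}} = \frac{K + K 2 K}{\frac{83}{93} + K} = \frac{K + 2 K^{2}}{\frac{83}{93} + K}$)
$\frac{L{\left(314 \right)}}{-62275} = \frac{93 \cdot 314 \frac{1}{83 + 93 \cdot 314} \left(1 + 2 \cdot 314\right)}{-62275} = 93 \cdot 314 \frac{1}{83 + 29202} \left(1 + 628\right) \left(- \frac{1}{62275}\right) = 93 \cdot 314 \cdot \frac{1}{29285} \cdot 629 \left(- \frac{1}{62275}\right) = \frac{18368058}{29285} \left(- \frac{1}{62275}\right) = - \frac{18368058}{1823723375}$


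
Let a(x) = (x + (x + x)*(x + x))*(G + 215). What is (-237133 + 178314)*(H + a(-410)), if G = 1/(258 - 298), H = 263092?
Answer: -34050117292011/4 ≈ -8.5125e+12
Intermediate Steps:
G = -1/40 (G = 1/(-40) = -1/40 ≈ -0.025000)
a(x) = 8599*x²/10 + 8599*x/40 (a(x) = (x + (x + x)*(x + x))*(-1/40 + 215) = (x + (2*x)*(2*x))*(8599/40) = (x + 4*x²)*(8599/40) = 8599*x²/10 + 8599*x/40)
(-237133 + 178314)*(H + a(-410)) = (-237133 + 178314)*(263092 + (8599/40)*(-410)*(1 + 4*(-410))) = -58819*(263092 + (8599/40)*(-410)*(1 - 1640)) = -58819*(263092 + (8599/40)*(-410)*(-1639)) = -58819*(263092 + 577844201/4) = -58819*578896569/4 = -34050117292011/4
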